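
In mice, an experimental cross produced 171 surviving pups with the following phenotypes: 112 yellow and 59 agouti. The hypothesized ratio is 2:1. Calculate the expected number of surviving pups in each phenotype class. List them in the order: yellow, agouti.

114, 57

Expected counts for N = 171 under a 2:1 ratio (total parts = 3):
  yellow: 171 × 2/3 = 114
  agouti: 171 × 1/3 = 57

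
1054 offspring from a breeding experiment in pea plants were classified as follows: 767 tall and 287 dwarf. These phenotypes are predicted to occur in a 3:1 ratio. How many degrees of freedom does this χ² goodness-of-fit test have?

A goodness-of-fit test with 2 phenotype classes has df = 2 − 1 = 1.

1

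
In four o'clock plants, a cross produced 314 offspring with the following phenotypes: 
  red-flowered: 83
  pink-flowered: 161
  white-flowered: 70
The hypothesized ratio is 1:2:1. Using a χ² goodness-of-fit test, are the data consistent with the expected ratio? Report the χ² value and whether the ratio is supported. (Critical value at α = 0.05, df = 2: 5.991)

The 1:2:1 ratio has 4 parts, so with N = 314 the expected counts are:
  red-flowered: 314 × 1/4 = 78.5
  pink-flowered: 314 × 2/4 = 157
  white-flowered: 314 × 1/4 = 78.5
χ² = Σ (O − E)² / E
  red-flowered: (83 − 78.5)² / 78.5 = 0.2580
  pink-flowered: (161 − 157)² / 157 = 0.1019
  white-flowered: (70 − 78.5)² / 78.5 = 0.9204
χ² = 0.2580 + 0.1019 + 0.9204 = 1.2803 ≈ 1.280
Degrees of freedom = 3 − 1 = 2; critical value at α = 0.05 is 5.991.
Since 1.280 < 5.991, we fail to reject the null hypothesis — the data are consistent with the 1:2:1 ratio.

1.280; consistent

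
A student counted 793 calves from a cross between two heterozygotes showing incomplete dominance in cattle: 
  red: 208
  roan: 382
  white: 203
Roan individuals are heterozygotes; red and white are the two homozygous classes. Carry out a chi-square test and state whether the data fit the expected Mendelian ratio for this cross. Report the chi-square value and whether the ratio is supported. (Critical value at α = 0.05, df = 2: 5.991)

With incomplete dominance, a heterozygote × heterozygote cross gives a 1:2:1 phenotypic ratio.
The 1:2:1 ratio has 4 parts, so with N = 793 the expected counts are:
  red: 793 × 1/4 = 198.25
  roan: 793 × 2/4 = 396.5
  white: 793 × 1/4 = 198.25
χ² = Σ (O − E)² / E
  red: (208 − 198.25)² / 198.25 = 0.4795
  roan: (382 − 396.5)² / 396.5 = 0.5303
  white: (203 − 198.25)² / 198.25 = 0.1138
χ² = 0.4795 + 0.5303 + 0.1138 = 1.1236 ≈ 1.124
Degrees of freedom = 3 − 1 = 2; critical value at α = 0.05 is 5.991.
Since 1.124 < 5.991, we fail to reject the null hypothesis — the data are consistent with the 1:2:1 ratio.

1.124; consistent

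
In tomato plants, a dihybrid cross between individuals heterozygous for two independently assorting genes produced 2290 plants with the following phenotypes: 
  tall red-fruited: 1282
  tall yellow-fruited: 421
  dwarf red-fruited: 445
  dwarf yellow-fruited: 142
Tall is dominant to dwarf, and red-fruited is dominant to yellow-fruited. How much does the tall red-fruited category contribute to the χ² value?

A dihybrid F₂ with independent assortment and complete dominance at both loci gives a 9:3:3:1 phenotypic ratio.
Under the 9:3:3:1 hypothesis (Σ ratio = 16, N = 2290):
  tall red-fruited: 2290 × 9/16 = 1288.125
  tall yellow-fruited: 2290 × 3/16 = 429.375
  dwarf red-fruited: 2290 × 3/16 = 429.375
  dwarf yellow-fruited: 2290 × 1/16 = 143.125
Contribution of tall red-fruited: (1282 − 1288.125)² / 1288.125 = 0.0291

0.029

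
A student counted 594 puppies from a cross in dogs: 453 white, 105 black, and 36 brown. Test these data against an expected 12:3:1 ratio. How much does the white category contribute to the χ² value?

Under the 12:3:1 hypothesis (Σ ratio = 16, N = 594):
  white: 594 × 12/16 = 445.5
  black: 594 × 3/16 = 111.375
  brown: 594 × 1/16 = 37.125
Contribution of white: (453 − 445.5)² / 445.5 = 0.1263

0.126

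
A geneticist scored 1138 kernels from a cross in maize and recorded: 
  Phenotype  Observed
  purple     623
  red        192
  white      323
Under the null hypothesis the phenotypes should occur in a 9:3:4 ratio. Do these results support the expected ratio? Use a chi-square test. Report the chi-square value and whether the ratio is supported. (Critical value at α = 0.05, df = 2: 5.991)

The 9:3:4 ratio has 16 parts, so with N = 1138 the expected counts are:
  purple: 1138 × 9/16 = 640.125
  red: 1138 × 3/16 = 213.375
  white: 1138 × 4/16 = 284.5
χ² = Σ (O − E)² / E
  purple: (623 − 640.125)² / 640.125 = 0.4581
  red: (192 − 213.375)² / 213.375 = 2.1413
  white: (323 − 284.5)² / 284.5 = 5.2100
χ² = 0.4581 + 2.1413 + 5.2100 = 7.8094 ≈ 7.809
Degrees of freedom = 3 − 1 = 2; critical value at α = 0.05 is 5.991.
Since 7.809 > 5.991, we reject the null hypothesis — the data do not fit the 9:3:4 ratio.

7.809; not consistent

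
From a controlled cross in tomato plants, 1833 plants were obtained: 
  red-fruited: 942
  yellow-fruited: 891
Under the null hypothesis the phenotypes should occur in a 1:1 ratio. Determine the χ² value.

Expected counts for N = 1833 under a 1:1 ratio (total parts = 2):
  red-fruited: 1833 × 1/2 = 916.5
  yellow-fruited: 1833 × 1/2 = 916.5
χ² = Σ (O − E)² / E
  red-fruited: (942 − 916.5)² / 916.5 = 0.7095
  yellow-fruited: (891 − 916.5)² / 916.5 = 0.7095
χ² = 0.7095 + 0.7095 = 1.419

1.419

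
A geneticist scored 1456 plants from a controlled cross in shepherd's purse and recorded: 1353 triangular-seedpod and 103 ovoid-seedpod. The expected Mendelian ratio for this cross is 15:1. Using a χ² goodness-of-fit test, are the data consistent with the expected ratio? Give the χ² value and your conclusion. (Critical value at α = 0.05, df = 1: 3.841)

1.688; consistent

The 15:1 ratio has 16 parts, so with N = 1456 the expected counts are:
  triangular-seedpod: 1456 × 15/16 = 1365
  ovoid-seedpod: 1456 × 1/16 = 91
χ² = Σ (O − E)² / E
  triangular-seedpod: (1353 − 1365)² / 1365 = 0.1055
  ovoid-seedpod: (103 − 91)² / 91 = 1.5824
χ² = 0.1055 + 1.5824 = 1.6879 ≈ 1.688
Degrees of freedom = 2 − 1 = 1; critical value at α = 0.05 is 3.841.
Since 1.688 < 3.841, we fail to reject the null hypothesis — the data are consistent with the 15:1 ratio.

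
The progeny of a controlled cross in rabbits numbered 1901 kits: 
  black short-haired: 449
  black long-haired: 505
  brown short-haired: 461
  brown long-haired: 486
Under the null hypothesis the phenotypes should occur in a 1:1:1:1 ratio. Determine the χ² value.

3.983

Expected counts for N = 1901 under a 1:1:1:1 ratio (total parts = 4):
  black short-haired: 1901 × 1/4 = 475.25
  black long-haired: 1901 × 1/4 = 475.25
  brown short-haired: 1901 × 1/4 = 475.25
  brown long-haired: 1901 × 1/4 = 475.25
χ² = Σ (O − E)² / E
  black short-haired: (449 − 475.25)² / 475.25 = 1.4499
  black long-haired: (505 − 475.25)² / 475.25 = 1.8623
  brown short-haired: (461 − 475.25)² / 475.25 = 0.4273
  brown long-haired: (486 − 475.25)² / 475.25 = 0.2432
χ² = 1.4499 + 1.8623 + 0.4273 + 0.2432 = 3.9827 ≈ 3.983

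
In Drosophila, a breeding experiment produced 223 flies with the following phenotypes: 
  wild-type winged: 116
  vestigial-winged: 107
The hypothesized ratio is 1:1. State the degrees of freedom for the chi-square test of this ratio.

A goodness-of-fit test with 2 phenotype classes has df = 2 − 1 = 1.

1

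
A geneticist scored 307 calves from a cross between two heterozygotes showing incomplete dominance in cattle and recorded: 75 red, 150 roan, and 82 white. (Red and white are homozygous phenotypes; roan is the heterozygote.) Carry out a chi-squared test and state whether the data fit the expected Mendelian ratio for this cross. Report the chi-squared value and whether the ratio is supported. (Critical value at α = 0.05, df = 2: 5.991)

0.479; consistent

With incomplete dominance, a heterozygote × heterozygote cross gives a 1:2:1 phenotypic ratio.
Under the 1:2:1 hypothesis (Σ ratio = 4, N = 307):
  red: 307 × 1/4 = 76.75
  roan: 307 × 2/4 = 153.5
  white: 307 × 1/4 = 76.75
χ² = Σ (O − E)² / E
  red: (75 − 76.75)² / 76.75 = 0.0399
  roan: (150 − 153.5)² / 153.5 = 0.0798
  white: (82 − 76.75)² / 76.75 = 0.3591
χ² = 0.0399 + 0.0798 + 0.3591 = 0.4788 ≈ 0.479
Degrees of freedom = 3 − 1 = 2; critical value at α = 0.05 is 5.991.
Since 0.479 < 5.991, we fail to reject the null hypothesis — the data are consistent with the 1:2:1 ratio.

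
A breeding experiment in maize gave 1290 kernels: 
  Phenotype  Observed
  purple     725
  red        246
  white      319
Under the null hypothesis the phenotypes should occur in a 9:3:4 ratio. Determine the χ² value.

Expected counts for N = 1290 under a 9:3:4 ratio (total parts = 16):
  purple: 1290 × 9/16 = 725.625
  red: 1290 × 3/16 = 241.875
  white: 1290 × 4/16 = 322.5
χ² = Σ (O − E)² / E
  purple: (725 − 725.625)² / 725.625 = 0.0005
  red: (246 − 241.875)² / 241.875 = 0.0703
  white: (319 − 322.5)² / 322.5 = 0.0380
χ² = 0.0005 + 0.0703 + 0.0380 = 0.1088 ≈ 0.109

0.109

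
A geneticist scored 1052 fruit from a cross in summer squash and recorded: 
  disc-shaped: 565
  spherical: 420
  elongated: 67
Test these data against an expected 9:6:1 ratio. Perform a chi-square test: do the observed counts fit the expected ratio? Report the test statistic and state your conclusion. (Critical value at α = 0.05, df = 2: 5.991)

The 9:6:1 ratio has 16 parts, so with N = 1052 the expected counts are:
  disc-shaped: 1052 × 9/16 = 591.75
  spherical: 1052 × 6/16 = 394.5
  elongated: 1052 × 1/16 = 65.75
χ² = Σ (O − E)² / E
  disc-shaped: (565 − 591.75)² / 591.75 = 1.2092
  spherical: (420 − 394.5)² / 394.5 = 1.6483
  elongated: (67 − 65.75)² / 65.75 = 0.0238
χ² = 1.2092 + 1.6483 + 0.0238 = 2.8813 ≈ 2.881
Degrees of freedom = 3 − 1 = 2; critical value at α = 0.05 is 5.991.
Since 2.881 < 5.991, we fail to reject the null hypothesis — the data are consistent with the 9:6:1 ratio.

2.881; consistent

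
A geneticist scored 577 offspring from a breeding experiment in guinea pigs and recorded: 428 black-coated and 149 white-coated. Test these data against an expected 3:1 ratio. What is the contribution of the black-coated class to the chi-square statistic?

Total ratio parts = 4. Expected numbers out of 577:
  black-coated: 577 × 3/4 = 432.75
  white-coated: 577 × 1/4 = 144.25
Contribution of black-coated: (428 − 432.75)² / 432.75 = 0.0521

0.052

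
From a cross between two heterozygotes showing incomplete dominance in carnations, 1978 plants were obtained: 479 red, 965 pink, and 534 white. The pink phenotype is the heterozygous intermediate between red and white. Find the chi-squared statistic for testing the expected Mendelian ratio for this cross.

4.223

With incomplete dominance, a heterozygote × heterozygote cross gives a 1:2:1 phenotypic ratio.
Expected counts for N = 1978 under a 1:2:1 ratio (total parts = 4):
  red: 1978 × 1/4 = 494.5
  pink: 1978 × 2/4 = 989
  white: 1978 × 1/4 = 494.5
χ² = Σ (O − E)² / E
  red: (479 − 494.5)² / 494.5 = 0.4858
  pink: (965 − 989)² / 989 = 0.5824
  white: (534 − 494.5)² / 494.5 = 3.1552
χ² = 0.4858 + 0.5824 + 3.1552 = 4.2234 ≈ 4.223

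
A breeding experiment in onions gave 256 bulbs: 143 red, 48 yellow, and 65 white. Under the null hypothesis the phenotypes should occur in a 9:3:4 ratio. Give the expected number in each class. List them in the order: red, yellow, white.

144, 48, 64

Under the 9:3:4 hypothesis (Σ ratio = 16, N = 256):
  red: 256 × 9/16 = 144
  yellow: 256 × 3/16 = 48
  white: 256 × 4/16 = 64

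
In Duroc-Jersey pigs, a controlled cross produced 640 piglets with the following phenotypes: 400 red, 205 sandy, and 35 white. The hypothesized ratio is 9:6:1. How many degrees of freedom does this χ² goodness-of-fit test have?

A goodness-of-fit test with 3 phenotype classes has df = 3 − 1 = 2.

2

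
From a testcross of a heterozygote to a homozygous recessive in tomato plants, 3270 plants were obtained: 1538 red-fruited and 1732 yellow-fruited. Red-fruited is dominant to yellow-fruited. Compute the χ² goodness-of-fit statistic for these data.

A testcross of a heterozygote (Aa × aa) gives a 1:1 phenotypic ratio.
Under the 1:1 hypothesis (Σ ratio = 2, N = 3270):
  red-fruited: 3270 × 1/2 = 1635
  yellow-fruited: 3270 × 1/2 = 1635
χ² = Σ (O − E)² / E
  red-fruited: (1538 − 1635)² / 1635 = 5.7547
  yellow-fruited: (1732 − 1635)² / 1635 = 5.7547
χ² = 5.7547 + 5.7547 = 11.5094 ≈ 11.509

11.509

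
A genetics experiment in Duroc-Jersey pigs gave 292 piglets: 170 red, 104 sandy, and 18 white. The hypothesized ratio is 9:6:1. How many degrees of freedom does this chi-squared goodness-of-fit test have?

2

A goodness-of-fit test with 3 phenotype classes has df = 3 − 1 = 2.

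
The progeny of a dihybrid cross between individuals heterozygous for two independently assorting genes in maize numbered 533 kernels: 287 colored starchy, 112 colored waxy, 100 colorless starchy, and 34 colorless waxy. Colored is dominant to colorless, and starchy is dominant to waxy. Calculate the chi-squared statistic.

A dihybrid F₂ with independent assortment and complete dominance at both loci gives a 9:3:3:1 phenotypic ratio.
The 9:3:3:1 ratio has 16 parts, so with N = 533 the expected counts are:
  colored starchy: 533 × 9/16 = 299.8125
  colored waxy: 533 × 3/16 = 99.9375
  colorless starchy: 533 × 3/16 = 99.9375
  colorless waxy: 533 × 1/16 = 33.3125
χ² = Σ (O − E)² / E
  colored starchy: (287 − 299.8125)² / 299.8125 = 0.5475
  colored waxy: (112 − 99.9375)² / 99.9375 = 1.4559
  colorless starchy: (100 − 99.9375)² / 99.9375 = 0.0000
  colorless waxy: (34 − 33.3125)² / 33.3125 = 0.0142
χ² = 0.5475 + 1.4559 + 0.0000 + 0.0142 = 2.0176 ≈ 2.018

2.018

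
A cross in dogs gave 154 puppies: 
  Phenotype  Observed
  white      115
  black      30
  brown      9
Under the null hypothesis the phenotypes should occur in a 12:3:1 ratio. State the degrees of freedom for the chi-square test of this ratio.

2

A goodness-of-fit test with 3 phenotype classes has df = 3 − 1 = 2.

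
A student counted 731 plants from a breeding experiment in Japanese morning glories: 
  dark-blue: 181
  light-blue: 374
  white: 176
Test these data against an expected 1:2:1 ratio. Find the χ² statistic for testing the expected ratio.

Under the 1:2:1 hypothesis (Σ ratio = 4, N = 731):
  dark-blue: 731 × 1/4 = 182.75
  light-blue: 731 × 2/4 = 365.5
  white: 731 × 1/4 = 182.75
χ² = Σ (O − E)² / E
  dark-blue: (181 − 182.75)² / 182.75 = 0.0168
  light-blue: (374 − 365.5)² / 365.5 = 0.1977
  white: (176 − 182.75)² / 182.75 = 0.2493
χ² = 0.0168 + 0.1977 + 0.2493 = 0.4638 ≈ 0.464

0.464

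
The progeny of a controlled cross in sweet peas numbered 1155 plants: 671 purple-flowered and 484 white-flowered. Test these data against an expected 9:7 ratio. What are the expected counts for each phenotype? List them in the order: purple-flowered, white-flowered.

The 9:7 ratio has 16 parts, so with N = 1155 the expected counts are:
  purple-flowered: 1155 × 9/16 = 649.6875
  white-flowered: 1155 × 7/16 = 505.3125

649.6875, 505.3125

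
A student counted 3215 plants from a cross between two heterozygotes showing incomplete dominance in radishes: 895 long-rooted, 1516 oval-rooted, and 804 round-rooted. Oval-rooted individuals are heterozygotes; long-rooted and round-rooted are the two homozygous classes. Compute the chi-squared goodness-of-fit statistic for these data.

With incomplete dominance, a heterozygote × heterozygote cross gives a 1:2:1 phenotypic ratio.
Expected counts for N = 3215 under a 1:2:1 ratio (total parts = 4):
  long-rooted: 3215 × 1/4 = 803.75
  oval-rooted: 3215 × 2/4 = 1607.5
  round-rooted: 3215 × 1/4 = 803.75
χ² = Σ (O − E)² / E
  long-rooted: (895 − 803.75)² / 803.75 = 10.3596
  oval-rooted: (1516 − 1607.5)² / 1607.5 = 5.2082
  round-rooted: (804 − 803.75)² / 803.75 = 0.0001
χ² = 10.3596 + 5.2082 + 0.0001 = 15.5679 ≈ 15.568

15.568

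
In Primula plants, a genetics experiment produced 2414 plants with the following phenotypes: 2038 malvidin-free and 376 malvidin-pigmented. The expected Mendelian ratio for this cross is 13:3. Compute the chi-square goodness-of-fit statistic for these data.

Under the 13:3 hypothesis (Σ ratio = 16, N = 2414):
  malvidin-free: 2414 × 13/16 = 1961.375
  malvidin-pigmented: 2414 × 3/16 = 452.625
χ² = Σ (O − E)² / E
  malvidin-free: (2038 − 1961.375)² / 1961.375 = 2.9935
  malvidin-pigmented: (376 − 452.625)² / 452.625 = 12.9719
χ² = 2.9935 + 12.9719 = 15.9654 ≈ 15.965

15.965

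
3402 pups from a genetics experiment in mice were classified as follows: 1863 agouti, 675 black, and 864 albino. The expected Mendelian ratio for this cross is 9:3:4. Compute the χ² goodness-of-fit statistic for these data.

Total ratio parts = 16. Expected numbers out of 3402:
  agouti: 3402 × 9/16 = 1913.625
  black: 3402 × 3/16 = 637.875
  albino: 3402 × 4/16 = 850.5
χ² = Σ (O − E)² / E
  agouti: (1863 − 1913.625)² / 1913.625 = 1.3393
  black: (675 − 637.875)² / 637.875 = 2.1607
  albino: (864 − 850.5)² / 850.5 = 0.2143
χ² = 1.3393 + 2.1607 + 0.2143 = 3.7143 ≈ 3.714

3.714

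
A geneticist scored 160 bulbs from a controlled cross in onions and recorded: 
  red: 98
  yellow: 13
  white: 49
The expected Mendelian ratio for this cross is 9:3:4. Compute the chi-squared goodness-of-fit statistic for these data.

The 9:3:4 ratio has 16 parts, so with N = 160 the expected counts are:
  red: 160 × 9/16 = 90
  yellow: 160 × 3/16 = 30
  white: 160 × 4/16 = 40
χ² = Σ (O − E)² / E
  red: (98 − 90)² / 90 = 0.7111
  yellow: (13 − 30)² / 30 = 9.6333
  white: (49 − 40)² / 40 = 2.0250
χ² = 0.7111 + 9.6333 + 2.0250 = 12.3694 ≈ 12.369

12.369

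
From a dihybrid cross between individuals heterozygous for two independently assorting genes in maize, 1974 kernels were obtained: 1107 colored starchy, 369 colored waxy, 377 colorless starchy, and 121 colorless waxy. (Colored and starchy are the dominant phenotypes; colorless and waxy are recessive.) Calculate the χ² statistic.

A dihybrid F₂ with independent assortment and complete dominance at both loci gives a 9:3:3:1 phenotypic ratio.
The 9:3:3:1 ratio has 16 parts, so with N = 1974 the expected counts are:
  colored starchy: 1974 × 9/16 = 1110.375
  colored waxy: 1974 × 3/16 = 370.125
  colorless starchy: 1974 × 3/16 = 370.125
  colorless waxy: 1974 × 1/16 = 123.375
χ² = Σ (O − E)² / E
  colored starchy: (1107 − 1110.375)² / 1110.375 = 0.0103
  colored waxy: (369 − 370.125)² / 370.125 = 0.0034
  colorless starchy: (377 − 370.125)² / 370.125 = 0.1277
  colorless waxy: (121 − 123.375)² / 123.375 = 0.0457
χ² = 0.0103 + 0.0034 + 0.1277 + 0.0457 = 0.1871 ≈ 0.187

0.187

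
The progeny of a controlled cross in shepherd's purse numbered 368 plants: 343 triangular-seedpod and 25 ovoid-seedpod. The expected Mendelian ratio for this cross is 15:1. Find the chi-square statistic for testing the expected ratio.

0.186

Total ratio parts = 16. Expected numbers out of 368:
  triangular-seedpod: 368 × 15/16 = 345
  ovoid-seedpod: 368 × 1/16 = 23
χ² = Σ (O − E)² / E
  triangular-seedpod: (343 − 345)² / 345 = 0.0116
  ovoid-seedpod: (25 − 23)² / 23 = 0.1739
χ² = 0.0116 + 0.1739 = 0.1855 ≈ 0.186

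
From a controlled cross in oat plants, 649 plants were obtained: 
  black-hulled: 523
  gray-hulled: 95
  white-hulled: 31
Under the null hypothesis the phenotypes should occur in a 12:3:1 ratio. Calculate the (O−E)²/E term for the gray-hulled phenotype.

5.853

Expected counts for N = 649 under a 12:3:1 ratio (total parts = 16):
  black-hulled: 649 × 12/16 = 486.75
  gray-hulled: 649 × 3/16 = 121.6875
  white-hulled: 649 × 1/16 = 40.5625
Contribution of gray-hulled: (95 − 121.6875)² / 121.6875 = 5.8529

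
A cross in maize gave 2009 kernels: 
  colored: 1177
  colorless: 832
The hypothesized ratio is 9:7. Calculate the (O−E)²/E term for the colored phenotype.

1.950

Expected counts for N = 2009 under a 9:7 ratio (total parts = 16):
  colored: 2009 × 9/16 = 1130.0625
  colorless: 2009 × 7/16 = 878.9375
Contribution of colored: (1177 − 1130.0625)² / 1130.0625 = 1.9496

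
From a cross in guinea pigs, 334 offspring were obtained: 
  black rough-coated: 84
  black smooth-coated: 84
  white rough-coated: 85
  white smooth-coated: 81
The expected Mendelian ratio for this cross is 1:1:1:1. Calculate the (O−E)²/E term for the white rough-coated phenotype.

0.027

The 1:1:1:1 ratio has 4 parts, so with N = 334 the expected counts are:
  black rough-coated: 334 × 1/4 = 83.5
  black smooth-coated: 334 × 1/4 = 83.5
  white rough-coated: 334 × 1/4 = 83.5
  white smooth-coated: 334 × 1/4 = 83.5
Contribution of white rough-coated: (85 − 83.5)² / 83.5 = 0.0269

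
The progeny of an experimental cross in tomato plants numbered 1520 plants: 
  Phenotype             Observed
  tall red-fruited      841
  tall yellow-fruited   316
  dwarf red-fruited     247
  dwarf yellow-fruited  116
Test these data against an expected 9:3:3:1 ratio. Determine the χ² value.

13.310

Expected counts for N = 1520 under a 9:3:3:1 ratio (total parts = 16):
  tall red-fruited: 1520 × 9/16 = 855
  tall yellow-fruited: 1520 × 3/16 = 285
  dwarf red-fruited: 1520 × 3/16 = 285
  dwarf yellow-fruited: 1520 × 1/16 = 95
χ² = Σ (O − E)² / E
  tall red-fruited: (841 − 855)² / 855 = 0.2292
  tall yellow-fruited: (316 − 285)² / 285 = 3.3719
  dwarf red-fruited: (247 − 285)² / 285 = 5.0667
  dwarf yellow-fruited: (116 − 95)² / 95 = 4.6421
χ² = 0.2292 + 3.3719 + 5.0667 + 4.6421 = 13.3099 ≈ 13.310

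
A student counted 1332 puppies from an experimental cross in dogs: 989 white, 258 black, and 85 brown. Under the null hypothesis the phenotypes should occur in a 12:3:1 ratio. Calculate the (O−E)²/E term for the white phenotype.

Total ratio parts = 16. Expected numbers out of 1332:
  white: 1332 × 12/16 = 999
  black: 1332 × 3/16 = 249.75
  brown: 1332 × 1/16 = 83.25
Contribution of white: (989 − 999)² / 999 = 0.1001

0.100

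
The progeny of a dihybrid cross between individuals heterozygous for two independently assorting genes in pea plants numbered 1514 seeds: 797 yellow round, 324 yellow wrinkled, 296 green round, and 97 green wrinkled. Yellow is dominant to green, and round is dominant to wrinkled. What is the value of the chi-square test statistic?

A dihybrid F₂ with independent assortment and complete dominance at both loci gives a 9:3:3:1 phenotypic ratio.
Expected counts for N = 1514 under a 9:3:3:1 ratio (total parts = 16):
  yellow round: 1514 × 9/16 = 851.625
  yellow wrinkled: 1514 × 3/16 = 283.875
  green round: 1514 × 3/16 = 283.875
  green wrinkled: 1514 × 1/16 = 94.625
χ² = Σ (O − E)² / E
  yellow round: (797 − 851.625)² / 851.625 = 3.5038
  yellow wrinkled: (324 − 283.875)² / 283.875 = 5.6716
  green round: (296 − 283.875)² / 283.875 = 0.5179
  green wrinkled: (97 − 94.625)² / 94.625 = 0.0596
χ² = 3.5038 + 5.6716 + 0.5179 + 0.0596 = 9.7529 ≈ 9.753

9.753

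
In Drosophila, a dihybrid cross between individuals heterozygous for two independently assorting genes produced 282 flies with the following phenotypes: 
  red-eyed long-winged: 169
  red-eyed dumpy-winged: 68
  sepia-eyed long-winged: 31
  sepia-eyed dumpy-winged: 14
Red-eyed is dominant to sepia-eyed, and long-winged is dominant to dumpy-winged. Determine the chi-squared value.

A dihybrid F₂ with independent assortment and complete dominance at both loci gives a 9:3:3:1 phenotypic ratio.
Expected counts for N = 282 under a 9:3:3:1 ratio (total parts = 16):
  red-eyed long-winged: 282 × 9/16 = 158.625
  red-eyed dumpy-winged: 282 × 3/16 = 52.875
  sepia-eyed long-winged: 282 × 3/16 = 52.875
  sepia-eyed dumpy-winged: 282 × 1/16 = 17.625
χ² = Σ (O − E)² / E
  red-eyed long-winged: (169 − 158.625)² / 158.625 = 0.6786
  red-eyed dumpy-winged: (68 − 52.875)² / 52.875 = 4.3265
  sepia-eyed long-winged: (31 − 52.875)² / 52.875 = 9.0499
  sepia-eyed dumpy-winged: (14 − 17.625)² / 17.625 = 0.7456
χ² = 0.6786 + 4.3265 + 9.0499 + 0.7456 = 14.8006 ≈ 14.801

14.801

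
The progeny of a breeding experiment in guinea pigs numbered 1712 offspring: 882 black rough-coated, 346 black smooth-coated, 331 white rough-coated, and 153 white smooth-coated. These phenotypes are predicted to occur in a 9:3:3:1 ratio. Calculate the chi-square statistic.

28.847

Expected counts for N = 1712 under a 9:3:3:1 ratio (total parts = 16):
  black rough-coated: 1712 × 9/16 = 963
  black smooth-coated: 1712 × 3/16 = 321
  white rough-coated: 1712 × 3/16 = 321
  white smooth-coated: 1712 × 1/16 = 107
χ² = Σ (O − E)² / E
  black rough-coated: (882 − 963)² / 963 = 6.8131
  black smooth-coated: (346 − 321)² / 321 = 1.9470
  white rough-coated: (331 − 321)² / 321 = 0.3115
  white smooth-coated: (153 − 107)² / 107 = 19.7757
χ² = 6.8131 + 1.9470 + 0.3115 + 19.7757 = 28.8473 ≈ 28.847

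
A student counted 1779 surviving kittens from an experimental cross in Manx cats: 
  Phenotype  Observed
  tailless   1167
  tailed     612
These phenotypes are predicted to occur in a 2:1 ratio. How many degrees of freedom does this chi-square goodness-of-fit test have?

A goodness-of-fit test with 2 phenotype classes has df = 2 − 1 = 1.

1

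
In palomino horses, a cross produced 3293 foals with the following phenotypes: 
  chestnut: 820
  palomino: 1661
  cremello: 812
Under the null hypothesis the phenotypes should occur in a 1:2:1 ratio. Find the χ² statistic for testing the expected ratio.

0.294

The 1:2:1 ratio has 4 parts, so with N = 3293 the expected counts are:
  chestnut: 3293 × 1/4 = 823.25
  palomino: 3293 × 2/4 = 1646.5
  cremello: 3293 × 1/4 = 823.25
χ² = Σ (O − E)² / E
  chestnut: (820 − 823.25)² / 823.25 = 0.0128
  palomino: (1661 − 1646.5)² / 1646.5 = 0.1277
  cremello: (812 − 823.25)² / 823.25 = 0.1537
χ² = 0.0128 + 0.1277 + 0.1537 = 0.2942 ≈ 0.294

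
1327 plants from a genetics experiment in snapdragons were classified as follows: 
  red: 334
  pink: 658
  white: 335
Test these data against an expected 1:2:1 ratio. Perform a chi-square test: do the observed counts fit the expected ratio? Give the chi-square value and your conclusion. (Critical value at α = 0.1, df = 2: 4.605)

Total ratio parts = 4. Expected numbers out of 1327:
  red: 1327 × 1/4 = 331.75
  pink: 1327 × 2/4 = 663.5
  white: 1327 × 1/4 = 331.75
χ² = Σ (O − E)² / E
  red: (334 − 331.75)² / 331.75 = 0.0153
  pink: (658 − 663.5)² / 663.5 = 0.0456
  white: (335 − 331.75)² / 331.75 = 0.0318
χ² = 0.0153 + 0.0456 + 0.0318 = 0.0927 ≈ 0.093
Degrees of freedom = 3 − 1 = 2; critical value at α = 0.1 is 4.605.
Since 0.093 < 4.605, we fail to reject the null hypothesis — the data are consistent with the 1:2:1 ratio.

0.093; consistent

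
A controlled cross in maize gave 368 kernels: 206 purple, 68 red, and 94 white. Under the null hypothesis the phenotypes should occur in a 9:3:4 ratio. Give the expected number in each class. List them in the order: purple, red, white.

207, 69, 92

The 9:3:4 ratio has 16 parts, so with N = 368 the expected counts are:
  purple: 368 × 9/16 = 207
  red: 368 × 3/16 = 69
  white: 368 × 4/16 = 92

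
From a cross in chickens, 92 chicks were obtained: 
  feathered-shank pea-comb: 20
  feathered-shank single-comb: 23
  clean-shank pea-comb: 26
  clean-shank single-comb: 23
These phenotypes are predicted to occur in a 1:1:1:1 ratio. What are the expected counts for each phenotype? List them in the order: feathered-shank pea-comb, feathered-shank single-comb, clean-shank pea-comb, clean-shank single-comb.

23, 23, 23, 23

The 1:1:1:1 ratio has 4 parts, so with N = 92 the expected counts are:
  feathered-shank pea-comb: 92 × 1/4 = 23
  feathered-shank single-comb: 92 × 1/4 = 23
  clean-shank pea-comb: 92 × 1/4 = 23
  clean-shank single-comb: 92 × 1/4 = 23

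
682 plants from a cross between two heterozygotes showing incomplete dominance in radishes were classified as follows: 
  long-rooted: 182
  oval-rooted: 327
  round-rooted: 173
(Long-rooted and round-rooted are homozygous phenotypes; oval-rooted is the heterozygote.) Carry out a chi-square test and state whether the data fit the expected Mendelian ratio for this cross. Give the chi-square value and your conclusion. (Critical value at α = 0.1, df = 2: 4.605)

With incomplete dominance, a heterozygote × heterozygote cross gives a 1:2:1 phenotypic ratio.
Under the 1:2:1 hypothesis (Σ ratio = 4, N = 682):
  long-rooted: 682 × 1/4 = 170.5
  oval-rooted: 682 × 2/4 = 341
  round-rooted: 682 × 1/4 = 170.5
χ² = Σ (O − E)² / E
  long-rooted: (182 − 170.5)² / 170.5 = 0.7757
  oval-rooted: (327 − 341)² / 341 = 0.5748
  round-rooted: (173 − 170.5)² / 170.5 = 0.0367
χ² = 0.7757 + 0.5748 + 0.0367 = 1.3872 ≈ 1.387
Degrees of freedom = 3 − 1 = 2; critical value at α = 0.1 is 4.605.
Since 1.387 < 4.605, we fail to reject the null hypothesis — the data are consistent with the 1:2:1 ratio.

1.387; consistent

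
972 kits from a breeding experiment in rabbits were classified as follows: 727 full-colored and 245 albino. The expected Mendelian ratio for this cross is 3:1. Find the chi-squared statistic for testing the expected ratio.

0.022

Expected counts for N = 972 under a 3:1 ratio (total parts = 4):
  full-colored: 972 × 3/4 = 729
  albino: 972 × 1/4 = 243
χ² = Σ (O − E)² / E
  full-colored: (727 − 729)² / 729 = 0.0055
  albino: (245 − 243)² / 243 = 0.0165
χ² = 0.0055 + 0.0165 = 0.022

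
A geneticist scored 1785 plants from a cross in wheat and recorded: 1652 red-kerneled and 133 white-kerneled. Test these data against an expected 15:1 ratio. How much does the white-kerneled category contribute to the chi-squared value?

Under the 15:1 hypothesis (Σ ratio = 16, N = 1785):
  red-kerneled: 1785 × 15/16 = 1673.4375
  white-kerneled: 1785 × 1/16 = 111.5625
Contribution of white-kerneled: (133 − 111.5625)² / 111.5625 = 4.1194

4.119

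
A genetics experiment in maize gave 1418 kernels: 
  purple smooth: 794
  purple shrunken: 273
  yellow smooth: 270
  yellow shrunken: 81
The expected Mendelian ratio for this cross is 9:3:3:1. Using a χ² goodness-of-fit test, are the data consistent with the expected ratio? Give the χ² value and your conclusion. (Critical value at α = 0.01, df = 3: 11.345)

0.927; consistent

The 9:3:3:1 ratio has 16 parts, so with N = 1418 the expected counts are:
  purple smooth: 1418 × 9/16 = 797.625
  purple shrunken: 1418 × 3/16 = 265.875
  yellow smooth: 1418 × 3/16 = 265.875
  yellow shrunken: 1418 × 1/16 = 88.625
χ² = Σ (O − E)² / E
  purple smooth: (794 − 797.625)² / 797.625 = 0.0165
  purple shrunken: (273 − 265.875)² / 265.875 = 0.1909
  yellow smooth: (270 − 265.875)² / 265.875 = 0.0640
  yellow shrunken: (81 − 88.625)² / 88.625 = 0.6560
χ² = 0.0165 + 0.1909 + 0.0640 + 0.6560 = 0.9274 ≈ 0.927
Degrees of freedom = 4 − 1 = 3; critical value at α = 0.01 is 11.345.
Since 0.927 < 11.345, we fail to reject the null hypothesis — the data are consistent with the 9:3:3:1 ratio.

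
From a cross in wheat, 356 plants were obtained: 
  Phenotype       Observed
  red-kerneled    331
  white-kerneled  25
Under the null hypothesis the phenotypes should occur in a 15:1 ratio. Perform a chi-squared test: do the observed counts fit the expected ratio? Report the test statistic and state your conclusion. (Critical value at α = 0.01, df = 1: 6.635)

Expected counts for N = 356 under a 15:1 ratio (total parts = 16):
  red-kerneled: 356 × 15/16 = 333.75
  white-kerneled: 356 × 1/16 = 22.25
χ² = Σ (O − E)² / E
  red-kerneled: (331 − 333.75)² / 333.75 = 0.0227
  white-kerneled: (25 − 22.25)² / 22.25 = 0.3399
χ² = 0.0227 + 0.3399 = 0.3626 ≈ 0.363
Degrees of freedom = 2 − 1 = 1; critical value at α = 0.01 is 6.635.
Since 0.363 < 6.635, we fail to reject the null hypothesis — the data are consistent with the 15:1 ratio.

0.363; consistent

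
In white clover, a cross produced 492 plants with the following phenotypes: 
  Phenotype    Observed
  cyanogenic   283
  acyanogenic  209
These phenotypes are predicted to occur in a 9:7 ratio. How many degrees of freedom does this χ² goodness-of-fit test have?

1

A goodness-of-fit test with 2 phenotype classes has df = 2 − 1 = 1.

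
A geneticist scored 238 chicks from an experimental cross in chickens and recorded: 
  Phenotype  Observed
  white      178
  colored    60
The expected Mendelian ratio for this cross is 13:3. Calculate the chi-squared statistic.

The 13:3 ratio has 16 parts, so with N = 238 the expected counts are:
  white: 238 × 13/16 = 193.375
  colored: 238 × 3/16 = 44.625
χ² = Σ (O − E)² / E
  white: (178 − 193.375)² / 193.375 = 1.2224
  colored: (60 − 44.625)² / 44.625 = 5.2973
χ² = 1.2224 + 5.2973 = 6.5197 ≈ 6.520

6.520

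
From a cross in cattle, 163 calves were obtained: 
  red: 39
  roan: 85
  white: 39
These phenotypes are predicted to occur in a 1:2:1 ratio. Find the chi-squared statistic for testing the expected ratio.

Under the 1:2:1 hypothesis (Σ ratio = 4, N = 163):
  red: 163 × 1/4 = 40.75
  roan: 163 × 2/4 = 81.5
  white: 163 × 1/4 = 40.75
χ² = Σ (O − E)² / E
  red: (39 − 40.75)² / 40.75 = 0.0752
  roan: (85 − 81.5)² / 81.5 = 0.1503
  white: (39 − 40.75)² / 40.75 = 0.0752
χ² = 0.0752 + 0.1503 + 0.0752 = 0.3007 ≈ 0.301

0.301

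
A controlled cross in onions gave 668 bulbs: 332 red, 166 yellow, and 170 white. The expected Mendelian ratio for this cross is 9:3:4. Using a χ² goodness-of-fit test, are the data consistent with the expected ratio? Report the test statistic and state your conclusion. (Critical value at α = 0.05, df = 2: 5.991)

18.406; not consistent

Under the 9:3:4 hypothesis (Σ ratio = 16, N = 668):
  red: 668 × 9/16 = 375.75
  yellow: 668 × 3/16 = 125.25
  white: 668 × 4/16 = 167
χ² = Σ (O − E)² / E
  red: (332 − 375.75)² / 375.75 = 5.0940
  yellow: (166 − 125.25)² / 125.25 = 13.2580
  white: (170 − 167)² / 167 = 0.0539
χ² = 5.0940 + 13.2580 + 0.0539 = 18.4059 ≈ 18.406
Degrees of freedom = 3 − 1 = 2; critical value at α = 0.05 is 5.991.
Since 18.406 > 5.991, we reject the null hypothesis — the data do not fit the 9:3:4 ratio.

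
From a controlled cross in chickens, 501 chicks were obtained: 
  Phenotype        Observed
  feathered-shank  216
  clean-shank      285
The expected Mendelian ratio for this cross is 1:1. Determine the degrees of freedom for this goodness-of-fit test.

1

A goodness-of-fit test with 2 phenotype classes has df = 2 − 1 = 1.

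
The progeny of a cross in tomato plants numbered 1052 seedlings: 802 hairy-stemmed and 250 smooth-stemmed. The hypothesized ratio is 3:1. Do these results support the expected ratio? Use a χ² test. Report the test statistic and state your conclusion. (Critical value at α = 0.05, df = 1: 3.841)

0.857; consistent

Under the 3:1 hypothesis (Σ ratio = 4, N = 1052):
  hairy-stemmed: 1052 × 3/4 = 789
  smooth-stemmed: 1052 × 1/4 = 263
χ² = Σ (O − E)² / E
  hairy-stemmed: (802 − 789)² / 789 = 0.2142
  smooth-stemmed: (250 − 263)² / 263 = 0.6426
χ² = 0.2142 + 0.6426 = 0.8568 ≈ 0.857
Degrees of freedom = 2 − 1 = 1; critical value at α = 0.05 is 3.841.
Since 0.857 < 3.841, we fail to reject the null hypothesis — the data are consistent with the 3:1 ratio.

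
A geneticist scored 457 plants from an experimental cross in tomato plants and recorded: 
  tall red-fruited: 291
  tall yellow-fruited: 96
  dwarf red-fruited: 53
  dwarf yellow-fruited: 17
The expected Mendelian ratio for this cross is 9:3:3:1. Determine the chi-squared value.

Under the 9:3:3:1 hypothesis (Σ ratio = 16, N = 457):
  tall red-fruited: 457 × 9/16 = 257.0625
  tall yellow-fruited: 457 × 3/16 = 85.6875
  dwarf red-fruited: 457 × 3/16 = 85.6875
  dwarf yellow-fruited: 457 × 1/16 = 28.5625
χ² = Σ (O − E)² / E
  tall red-fruited: (291 − 257.0625)² / 257.0625 = 4.4804
  tall yellow-fruited: (96 − 85.6875)² / 85.6875 = 1.2411
  dwarf red-fruited: (53 − 85.6875)² / 85.6875 = 12.4694
  dwarf yellow-fruited: (17 − 28.5625)² / 28.5625 = 4.6807
χ² = 4.4804 + 1.2411 + 12.4694 + 4.6807 = 22.8716 ≈ 22.872

22.872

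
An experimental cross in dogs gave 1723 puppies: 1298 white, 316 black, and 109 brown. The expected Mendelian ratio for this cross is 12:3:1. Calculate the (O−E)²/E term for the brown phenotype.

The 12:3:1 ratio has 16 parts, so with N = 1723 the expected counts are:
  white: 1723 × 12/16 = 1292.25
  black: 1723 × 3/16 = 323.0625
  brown: 1723 × 1/16 = 107.6875
Contribution of brown: (109 − 107.6875)² / 107.6875 = 0.0160

0.016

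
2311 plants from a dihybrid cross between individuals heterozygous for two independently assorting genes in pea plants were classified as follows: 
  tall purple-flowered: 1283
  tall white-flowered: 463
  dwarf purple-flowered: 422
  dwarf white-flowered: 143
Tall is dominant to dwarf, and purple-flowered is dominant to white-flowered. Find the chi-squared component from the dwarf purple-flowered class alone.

0.295

A dihybrid F₂ with independent assortment and complete dominance at both loci gives a 9:3:3:1 phenotypic ratio.
Total ratio parts = 16. Expected numbers out of 2311:
  tall purple-flowered: 2311 × 9/16 = 1299.9375
  tall white-flowered: 2311 × 3/16 = 433.3125
  dwarf purple-flowered: 2311 × 3/16 = 433.3125
  dwarf white-flowered: 2311 × 1/16 = 144.4375
Contribution of dwarf purple-flowered: (422 − 433.3125)² / 433.3125 = 0.2953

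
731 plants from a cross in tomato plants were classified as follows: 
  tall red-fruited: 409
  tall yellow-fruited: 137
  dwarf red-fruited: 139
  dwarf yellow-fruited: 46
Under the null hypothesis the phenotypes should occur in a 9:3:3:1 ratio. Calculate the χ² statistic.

0.041

Expected counts for N = 731 under a 9:3:3:1 ratio (total parts = 16):
  tall red-fruited: 731 × 9/16 = 411.1875
  tall yellow-fruited: 731 × 3/16 = 137.0625
  dwarf red-fruited: 731 × 3/16 = 137.0625
  dwarf yellow-fruited: 731 × 1/16 = 45.6875
χ² = Σ (O − E)² / E
  tall red-fruited: (409 − 411.1875)² / 411.1875 = 0.0116
  tall yellow-fruited: (137 − 137.0625)² / 137.0625 = 0.0000
  dwarf red-fruited: (139 − 137.0625)² / 137.0625 = 0.0274
  dwarf yellow-fruited: (46 − 45.6875)² / 45.6875 = 0.0021
χ² = 0.0116 + 0.0000 + 0.0274 + 0.0021 = 0.0411 ≈ 0.041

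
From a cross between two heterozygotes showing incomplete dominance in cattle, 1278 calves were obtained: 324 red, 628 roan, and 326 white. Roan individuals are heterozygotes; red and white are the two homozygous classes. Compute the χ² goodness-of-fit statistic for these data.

0.385

With incomplete dominance, a heterozygote × heterozygote cross gives a 1:2:1 phenotypic ratio.
Total ratio parts = 4. Expected numbers out of 1278:
  red: 1278 × 1/4 = 319.5
  roan: 1278 × 2/4 = 639
  white: 1278 × 1/4 = 319.5
χ² = Σ (O − E)² / E
  red: (324 − 319.5)² / 319.5 = 0.0634
  roan: (628 − 639)² / 639 = 0.1894
  white: (326 − 319.5)² / 319.5 = 0.1322
χ² = 0.0634 + 0.1894 + 0.1322 = 0.385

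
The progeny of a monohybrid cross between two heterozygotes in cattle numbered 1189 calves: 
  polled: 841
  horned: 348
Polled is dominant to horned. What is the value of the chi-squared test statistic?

For a monohybrid cross between heterozygotes with complete dominance, the expected phenotypic ratio is 3:1.
The 3:1 ratio has 4 parts, so with N = 1189 the expected counts are:
  polled: 1189 × 3/4 = 891.75
  horned: 1189 × 1/4 = 297.25
χ² = Σ (O − E)² / E
  polled: (841 − 891.75)² / 891.75 = 2.8882
  horned: (348 − 297.25)² / 297.25 = 8.6646
χ² = 2.8882 + 8.6646 = 11.5528 ≈ 11.553

11.553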